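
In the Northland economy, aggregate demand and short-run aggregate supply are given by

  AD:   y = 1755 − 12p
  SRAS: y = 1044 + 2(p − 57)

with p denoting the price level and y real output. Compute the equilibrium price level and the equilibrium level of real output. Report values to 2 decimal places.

p = 58.93, y = 1047.86

Write SRAS as y = 1044 + 2p − 114 = 930 + 2p.
Set AD = SRAS: 1755 − 12p = 930 + 2p, so 825 = 14p and p = 58.93.
Substituting into AD, y = 1755 − 12p = 1047.86.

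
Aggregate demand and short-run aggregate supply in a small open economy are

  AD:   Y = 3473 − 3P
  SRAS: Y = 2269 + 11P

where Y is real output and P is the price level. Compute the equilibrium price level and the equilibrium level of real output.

Set AD = SRAS: 3473 − 3P = 2269 + 11P, so 1204 = 14P and P = 86.
Then Y = 3473 − 3·86 = 3215.

P = 86, Y = 3215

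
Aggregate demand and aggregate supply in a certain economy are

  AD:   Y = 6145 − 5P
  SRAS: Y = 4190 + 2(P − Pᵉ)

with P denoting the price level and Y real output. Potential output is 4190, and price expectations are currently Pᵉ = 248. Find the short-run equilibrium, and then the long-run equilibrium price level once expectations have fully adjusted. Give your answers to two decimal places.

Short run: with Pᵉ = 248, SRAS is Y = 3694 + 2P. Setting AD = SRAS gives 2451 = 7P, so P = 350.14 and Y = 6145 − 5P = 4394.29.
Output 4394.29 is above potential 4190, so over time expected prices rise and SRAS shifts left until Y returns to 4190.
Long run: Y = 4190 on the AD curve gives 4190 = 6145 − 5P, so P = 391.00.

Short run: P = 350.14, Y = 4394.29. Long run: P = 391.00.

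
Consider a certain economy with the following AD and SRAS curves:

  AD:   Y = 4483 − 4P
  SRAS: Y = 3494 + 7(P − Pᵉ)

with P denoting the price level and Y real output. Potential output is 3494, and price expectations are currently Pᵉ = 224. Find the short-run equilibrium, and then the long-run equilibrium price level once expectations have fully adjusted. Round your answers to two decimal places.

Short run: P = 232.45, Y = 3553.18. Long run: P = 247.25.

Short run: with Pᵉ = 224, SRAS is Y = 1926 + 7P. Setting AD = SRAS gives 2557 = 11P, so P = 232.45 and Y = 4483 − 4P = 3553.18.
Output 3553.18 is above potential 3494, so over time expected prices rise and SRAS shifts left until Y returns to 3494.
Long run: Y = 3494 on the AD curve gives 3494 = 4483 − 4P, so P = 247.25.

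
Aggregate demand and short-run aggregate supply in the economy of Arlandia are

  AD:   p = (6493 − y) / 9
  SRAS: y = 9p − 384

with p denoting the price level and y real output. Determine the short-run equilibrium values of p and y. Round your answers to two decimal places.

p = 382.06, y = 3054.50

Rearrange AD to y = 6493 − 9p.
Set AD = SRAS: 6493 − 9p = 9p − 384, so 6877 = 18p and p = 382.06.
Substituting into AD, y = 6493 − 9p = 3054.50.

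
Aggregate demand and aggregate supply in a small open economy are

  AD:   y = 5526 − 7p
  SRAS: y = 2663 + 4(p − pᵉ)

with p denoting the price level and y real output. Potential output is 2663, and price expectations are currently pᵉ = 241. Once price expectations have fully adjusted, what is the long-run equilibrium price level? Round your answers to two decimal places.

Short run: with pᵉ = 241, SRAS is y = 1699 + 4p. Setting AD = SRAS gives 3827 = 11p, so p = 347.91 and y = 5526 − 7p = 3090.64.
Output 3090.64 is above potential 2663, so over time expected prices rise and SRAS shifts left until y returns to 2663.
Long run: y = 2663 on the AD curve gives 2663 = 5526 − 7p, so p = 409.00.

Long-run p = 409.00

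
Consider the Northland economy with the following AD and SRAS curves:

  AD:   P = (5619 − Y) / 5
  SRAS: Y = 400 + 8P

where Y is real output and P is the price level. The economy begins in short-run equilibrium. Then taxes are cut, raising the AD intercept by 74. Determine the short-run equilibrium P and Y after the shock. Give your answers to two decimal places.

P = 407.15, Y = 3657.23

This is a positive demand shock: AD shifts right.
New AD: Y = 5693 − 5P.
Set AD = SRAS: 5693 − 5P = 400 + 8P, so 5293 = 13P and P = 407.15.
Substituting into AD, Y = 3657.23.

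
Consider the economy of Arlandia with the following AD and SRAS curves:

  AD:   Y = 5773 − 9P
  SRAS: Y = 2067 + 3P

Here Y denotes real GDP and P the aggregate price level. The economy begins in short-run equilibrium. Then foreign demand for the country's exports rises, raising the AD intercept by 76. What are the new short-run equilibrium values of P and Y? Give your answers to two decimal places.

This is a positive demand shock: AD shifts right.
New AD: Y = 5849 − 9P.
Set AD = SRAS: 5849 − 9P = 2067 + 3P, so 3782 = 12P and P = 315.17.
Substituting into AD, Y = 3012.50.

P = 315.17, Y = 3012.50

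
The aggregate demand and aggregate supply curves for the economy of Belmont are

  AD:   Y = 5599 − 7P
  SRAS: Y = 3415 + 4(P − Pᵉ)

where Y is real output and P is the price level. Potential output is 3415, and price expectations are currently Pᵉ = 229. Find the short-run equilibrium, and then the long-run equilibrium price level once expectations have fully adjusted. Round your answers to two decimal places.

Short run: with Pᵉ = 229, SRAS is Y = 2499 + 4P. Setting AD = SRAS gives 3100 = 11P, so P = 281.82 and Y = 5599 − 7P = 3626.27.
Output 3626.27 is above potential 3415, so over time expected prices rise and SRAS shifts left until Y returns to 3415.
Long run: Y = 3415 on the AD curve gives 3415 = 5599 − 7P, so P = 312.00.

Short run: P = 281.82, Y = 3626.27. Long run: P = 312.00.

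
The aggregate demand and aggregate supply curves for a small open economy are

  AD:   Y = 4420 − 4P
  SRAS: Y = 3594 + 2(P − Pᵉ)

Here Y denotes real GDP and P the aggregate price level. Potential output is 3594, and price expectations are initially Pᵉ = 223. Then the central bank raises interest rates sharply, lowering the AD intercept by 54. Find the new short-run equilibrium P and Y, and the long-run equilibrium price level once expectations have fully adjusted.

Short run: P = 203, Y = 3554. Long run: P = 193.

AD shifts left: new AD is Y = 4366 − 4P. With Pᵉ = 223, SRAS is Y = 3148 + 2P.
Short run: 4366 − 4P = 3148 + 2P gives 1218 = 6P, so P = 203 and Y = 4366 − 4·203 = 3554.
Y = 3554 is below potential 3594; expectations adjust and SRAS shifts right until Y = 3594.
Long run: on the new AD curve, 3594 = 4366 − 4P gives P = 193.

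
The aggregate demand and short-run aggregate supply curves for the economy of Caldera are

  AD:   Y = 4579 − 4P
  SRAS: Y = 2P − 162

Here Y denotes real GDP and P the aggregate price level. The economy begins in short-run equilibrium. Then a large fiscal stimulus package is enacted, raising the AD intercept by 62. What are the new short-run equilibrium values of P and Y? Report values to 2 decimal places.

This is a positive demand shock: AD shifts right.
New AD: Y = 4641 − 4P.
Set AD = SRAS: 4641 − 4P = 2P − 162, so 4803 = 6P and P = 800.50.
Substituting into AD, Y = 1439.00.

P = 800.50, Y = 1439.00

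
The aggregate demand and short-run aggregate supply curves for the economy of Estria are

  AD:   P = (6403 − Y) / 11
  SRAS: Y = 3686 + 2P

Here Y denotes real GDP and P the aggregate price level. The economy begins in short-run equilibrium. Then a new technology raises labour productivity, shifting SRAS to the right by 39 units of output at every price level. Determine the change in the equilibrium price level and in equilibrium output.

ΔP = -3, ΔY = +33

This is a positive supply shock: SRAS shifts right.
New SRAS: Y = 3725 + 2P.
Set AD = SRAS: 6403 − 11P = 3725 + 2P, so 2678 = 13P and P = 206.
Y = 6403 − 11·206 = 4137.
Initially P = 209, Y = 4104, so ΔP = -3 and ΔY = +33.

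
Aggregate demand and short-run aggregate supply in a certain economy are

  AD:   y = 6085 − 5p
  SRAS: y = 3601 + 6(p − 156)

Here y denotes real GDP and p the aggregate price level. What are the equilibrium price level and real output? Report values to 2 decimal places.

p = 310.91, y = 4530.45

Write SRAS as y = 3601 + 6p − 936 = 2665 + 6p.
Set AD = SRAS: 6085 − 5p = 2665 + 6p, so 3420 = 11p and p = 310.91.
Substituting into AD, y = 6085 − 5p = 4530.45.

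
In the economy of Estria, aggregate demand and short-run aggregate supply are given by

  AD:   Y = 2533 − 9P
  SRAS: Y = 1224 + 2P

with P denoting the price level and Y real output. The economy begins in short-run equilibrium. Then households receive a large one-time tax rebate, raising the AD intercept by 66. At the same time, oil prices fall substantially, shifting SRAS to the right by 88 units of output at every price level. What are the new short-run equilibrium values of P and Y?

P = 117, Y = 1546

After both shocks: AD is Y = 2599 − 9P and SRAS is Y = 1312 + 2P.
Setting them equal: 1287 = 11P, so P = 117.
Y = 2599 − 9·117 = 1546.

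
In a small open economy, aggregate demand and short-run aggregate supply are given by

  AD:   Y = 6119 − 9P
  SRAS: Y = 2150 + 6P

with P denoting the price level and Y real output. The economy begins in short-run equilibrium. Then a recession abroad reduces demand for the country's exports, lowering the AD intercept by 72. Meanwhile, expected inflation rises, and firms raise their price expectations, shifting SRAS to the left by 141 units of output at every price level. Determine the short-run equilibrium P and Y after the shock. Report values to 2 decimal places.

P = 269.20, Y = 3624.20

After both shocks: AD is Y = 6047 − 9P and SRAS is Y = 2009 + 6P.
Setting them equal: 4038 = 15P, so P = 269.20.
Substituting into AD, Y = 3624.20.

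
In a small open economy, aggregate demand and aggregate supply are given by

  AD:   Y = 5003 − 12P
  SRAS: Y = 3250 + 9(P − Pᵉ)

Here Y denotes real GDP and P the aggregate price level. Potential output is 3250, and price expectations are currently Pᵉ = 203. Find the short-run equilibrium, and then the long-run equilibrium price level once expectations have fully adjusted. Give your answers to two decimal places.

Short run: with Pᵉ = 203, SRAS is Y = 1423 + 9P. Setting AD = SRAS gives 3580 = 21P, so P = 170.48 and Y = 5003 − 12P = 2957.29.
Output 2957.29 is below potential 3250, so over time expected prices fall and SRAS shifts right until Y returns to 3250.
Long run: Y = 3250 on the AD curve gives 3250 = 5003 − 12P, so P = 146.08.

Short run: P = 170.48, Y = 2957.29. Long run: P = 146.08.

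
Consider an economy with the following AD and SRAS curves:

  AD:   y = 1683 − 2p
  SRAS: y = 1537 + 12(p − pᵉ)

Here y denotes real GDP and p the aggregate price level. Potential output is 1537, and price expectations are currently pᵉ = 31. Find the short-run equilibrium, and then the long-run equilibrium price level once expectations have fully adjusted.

Short run: with pᵉ = 31, SRAS is y = 1165 + 12p. Setting AD = SRAS gives 518 = 14p, so p = 37 and y = 1683 − 2·37 = 1609.
Output 1609 is above potential 1537, so over time expected prices rise and SRAS shifts left until y returns to 1537.
Long run: y = 1537 on the AD curve gives 1537 = 1683 − 2p, so p = 73.

Short run: p = 37, y = 1609. Long run: p = 73.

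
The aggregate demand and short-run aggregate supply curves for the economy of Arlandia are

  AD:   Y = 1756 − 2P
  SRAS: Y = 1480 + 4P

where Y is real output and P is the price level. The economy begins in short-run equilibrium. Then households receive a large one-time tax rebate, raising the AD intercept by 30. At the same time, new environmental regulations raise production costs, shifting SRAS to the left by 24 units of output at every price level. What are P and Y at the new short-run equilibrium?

P = 55, Y = 1676

After both shocks: AD is Y = 1786 − 2P and SRAS is Y = 1456 + 4P.
Setting them equal: 330 = 6P, so P = 55.
Y = 1786 − 2·55 = 1676.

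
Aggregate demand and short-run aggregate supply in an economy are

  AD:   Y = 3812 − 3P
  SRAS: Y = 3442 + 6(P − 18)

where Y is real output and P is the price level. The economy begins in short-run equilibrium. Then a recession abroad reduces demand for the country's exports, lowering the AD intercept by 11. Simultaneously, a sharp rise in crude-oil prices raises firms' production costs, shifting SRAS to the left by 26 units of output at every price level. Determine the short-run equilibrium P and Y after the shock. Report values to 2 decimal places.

After both shocks: AD is Y = 3801 − 3P and SRAS is Y = 3308 + 6P.
Setting them equal: 493 = 9P, so P = 54.78.
Substituting into AD, Y = 3636.67.

P = 54.78, Y = 3636.67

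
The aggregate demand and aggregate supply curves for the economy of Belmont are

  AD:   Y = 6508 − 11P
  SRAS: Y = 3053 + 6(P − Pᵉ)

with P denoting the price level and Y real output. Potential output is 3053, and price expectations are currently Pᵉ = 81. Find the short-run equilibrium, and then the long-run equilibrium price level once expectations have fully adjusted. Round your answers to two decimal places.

Short run: P = 231.82, Y = 3957.94. Long run: P = 314.09.

Short run: with Pᵉ = 81, SRAS is Y = 2567 + 6P. Setting AD = SRAS gives 3941 = 17P, so P = 231.82 and Y = 6508 − 11P = 3957.94.
Output 3957.94 is above potential 3053, so over time expected prices rise and SRAS shifts left until Y returns to 3053.
Long run: Y = 3053 on the AD curve gives 3053 = 6508 − 11P, so P = 314.09.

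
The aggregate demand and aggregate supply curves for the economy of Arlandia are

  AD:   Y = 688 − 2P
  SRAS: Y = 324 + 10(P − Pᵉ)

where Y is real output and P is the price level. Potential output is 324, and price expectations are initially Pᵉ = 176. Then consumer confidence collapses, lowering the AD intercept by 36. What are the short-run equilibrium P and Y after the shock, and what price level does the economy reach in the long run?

Short run: P = 174, Y = 304. Long run: P = 164.

AD shifts left: new AD is Y = 652 − 2P. With Pᵉ = 176, SRAS is Y = 10P − 1436.
Short run: 652 − 2P = 10P − 1436 gives 2088 = 12P, so P = 174 and Y = 652 − 2·174 = 304.
Y = 304 is below potential 324; expectations adjust and SRAS shifts right until Y = 324.
Long run: on the new AD curve, 324 = 652 − 2P gives P = 164.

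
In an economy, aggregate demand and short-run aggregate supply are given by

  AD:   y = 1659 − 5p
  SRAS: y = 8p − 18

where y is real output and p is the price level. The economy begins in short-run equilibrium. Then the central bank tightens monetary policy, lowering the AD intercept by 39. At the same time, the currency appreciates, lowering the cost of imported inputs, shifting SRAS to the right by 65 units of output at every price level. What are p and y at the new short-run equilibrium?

After both shocks: AD is y = 1620 − 5p and SRAS is y = 47 + 8p.
Setting them equal: 1573 = 13p, so p = 121.
y = 1620 − 5·121 = 1015.

p = 121, y = 1015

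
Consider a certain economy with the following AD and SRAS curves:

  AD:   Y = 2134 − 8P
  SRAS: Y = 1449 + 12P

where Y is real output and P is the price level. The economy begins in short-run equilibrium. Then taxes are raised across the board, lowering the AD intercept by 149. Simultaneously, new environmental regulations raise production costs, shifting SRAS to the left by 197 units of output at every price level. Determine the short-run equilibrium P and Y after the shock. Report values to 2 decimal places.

After both shocks: AD is Y = 1985 − 8P and SRAS is Y = 1252 + 12P.
Setting them equal: 733 = 20P, so P = 36.65.
Substituting into AD, Y = 1691.80.

P = 36.65, Y = 1691.80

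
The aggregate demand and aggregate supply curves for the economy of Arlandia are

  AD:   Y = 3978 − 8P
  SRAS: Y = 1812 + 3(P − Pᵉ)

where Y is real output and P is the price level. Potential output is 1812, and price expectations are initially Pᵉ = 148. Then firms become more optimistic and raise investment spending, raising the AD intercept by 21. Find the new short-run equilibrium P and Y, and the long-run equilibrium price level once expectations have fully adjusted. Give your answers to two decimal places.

AD shifts right: new AD is Y = 3999 − 8P. With Pᵉ = 148, SRAS is Y = 1368 + 3P.
Short run: 3999 − 8P = 1368 + 3P gives 2631 = 11P, so P = 239.18 and Y = 3999 − 8P = 2085.55.
Y = 2085.55 is above potential 1812; expectations adjust and SRAS shifts left until Y = 1812.
Long run: on the new AD curve, 1812 = 3999 − 8P gives P = 273.38.

Short run: P = 239.18, Y = 2085.55. Long run: P = 273.38.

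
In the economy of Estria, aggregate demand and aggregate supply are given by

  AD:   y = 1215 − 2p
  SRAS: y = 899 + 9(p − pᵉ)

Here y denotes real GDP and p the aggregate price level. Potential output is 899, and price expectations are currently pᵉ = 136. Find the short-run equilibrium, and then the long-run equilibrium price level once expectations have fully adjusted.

Short run: p = 140, y = 935. Long run: p = 158.

Short run: with pᵉ = 136, SRAS is y = 9p − 325. Setting AD = SRAS gives 1540 = 11p, so p = 140 and y = 1215 − 2·140 = 935.
Output 935 is above potential 899, so over time expected prices rise and SRAS shifts left until y returns to 899.
Long run: y = 899 on the AD curve gives 899 = 1215 − 2p, so p = 158.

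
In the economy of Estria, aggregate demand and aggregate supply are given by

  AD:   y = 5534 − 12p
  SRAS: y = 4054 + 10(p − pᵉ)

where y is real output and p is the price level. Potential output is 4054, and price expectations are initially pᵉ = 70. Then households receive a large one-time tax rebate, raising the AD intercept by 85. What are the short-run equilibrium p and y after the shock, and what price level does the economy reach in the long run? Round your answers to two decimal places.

Short run: p = 102.95, y = 4383.55. Long run: p = 130.42.

AD shifts right: new AD is y = 5619 − 12p. With pᵉ = 70, SRAS is y = 3354 + 10p.
Short run: 5619 − 12p = 3354 + 10p gives 2265 = 22p, so p = 102.95 and y = 5619 − 12p = 4383.55.
y = 4383.55 is above potential 4054; expectations adjust and SRAS shifts left until y = 4054.
Long run: on the new AD curve, 4054 = 5619 − 12p gives p = 130.42.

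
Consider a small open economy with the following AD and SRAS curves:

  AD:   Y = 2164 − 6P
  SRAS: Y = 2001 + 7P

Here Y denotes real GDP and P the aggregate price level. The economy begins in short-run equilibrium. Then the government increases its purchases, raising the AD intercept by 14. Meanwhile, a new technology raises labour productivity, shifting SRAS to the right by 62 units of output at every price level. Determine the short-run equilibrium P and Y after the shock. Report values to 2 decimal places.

After both shocks: AD is Y = 2178 − 6P and SRAS is Y = 2063 + 7P.
Setting them equal: 115 = 13P, so P = 8.85.
Substituting into AD, Y = 2124.92.

P = 8.85, Y = 2124.92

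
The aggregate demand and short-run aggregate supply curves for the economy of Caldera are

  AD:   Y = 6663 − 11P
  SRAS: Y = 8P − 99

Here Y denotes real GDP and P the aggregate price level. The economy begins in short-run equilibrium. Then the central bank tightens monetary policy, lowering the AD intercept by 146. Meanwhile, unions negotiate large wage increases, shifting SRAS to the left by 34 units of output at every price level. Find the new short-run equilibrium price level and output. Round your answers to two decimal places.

After both shocks: AD is Y = 6517 − 11P and SRAS is Y = 8P − 133.
Setting them equal: 6650 = 19P, so P = 350.00.
Substituting into AD, Y = 2667.00.

P = 350.00, Y = 2667.00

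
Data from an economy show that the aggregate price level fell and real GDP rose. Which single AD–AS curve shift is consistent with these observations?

P fell and Y rose. An AD shift moves P and Y in the same direction; an SRAS shift moves them in opposite directions.
Here P and Y moved in opposite directions, so the SRAS curve shifted.
Since Y rose, SRAS shifted right.

SRAS shifted right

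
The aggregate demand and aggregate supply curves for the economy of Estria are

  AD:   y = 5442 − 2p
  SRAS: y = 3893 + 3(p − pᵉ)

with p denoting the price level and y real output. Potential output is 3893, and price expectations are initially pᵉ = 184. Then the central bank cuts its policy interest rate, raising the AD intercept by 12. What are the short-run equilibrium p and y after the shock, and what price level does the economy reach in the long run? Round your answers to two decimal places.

AD shifts right: new AD is y = 5454 − 2p. With pᵉ = 184, SRAS is y = 3341 + 3p.
Short run: 5454 − 2p = 3341 + 3p gives 2113 = 5p, so p = 422.60 and y = 5454 − 2p = 4608.80.
y = 4608.80 is above potential 3893; expectations adjust and SRAS shifts left until y = 3893.
Long run: on the new AD curve, 3893 = 5454 − 2p gives p = 780.50.

Short run: p = 422.60, y = 4608.80. Long run: p = 780.50.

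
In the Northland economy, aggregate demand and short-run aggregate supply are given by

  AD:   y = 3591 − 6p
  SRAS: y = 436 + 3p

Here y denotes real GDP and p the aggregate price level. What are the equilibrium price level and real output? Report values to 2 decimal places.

p = 350.56, y = 1487.67

Set AD = SRAS: 3591 − 6p = 436 + 3p, so 3155 = 9p and p = 350.56.
Substituting into AD, y = 3591 − 6p = 1487.67.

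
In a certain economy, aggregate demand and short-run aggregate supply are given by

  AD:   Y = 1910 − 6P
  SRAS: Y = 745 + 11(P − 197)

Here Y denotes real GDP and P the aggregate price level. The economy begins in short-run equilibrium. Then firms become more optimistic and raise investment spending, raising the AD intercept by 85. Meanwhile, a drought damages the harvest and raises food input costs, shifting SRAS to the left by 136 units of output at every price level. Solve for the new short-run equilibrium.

After both shocks: AD is Y = 1995 − 6P and SRAS is Y = 11P − 1558.
Setting them equal: 3553 = 17P, so P = 209.
Y = 1995 − 6·209 = 741.

P = 209, Y = 741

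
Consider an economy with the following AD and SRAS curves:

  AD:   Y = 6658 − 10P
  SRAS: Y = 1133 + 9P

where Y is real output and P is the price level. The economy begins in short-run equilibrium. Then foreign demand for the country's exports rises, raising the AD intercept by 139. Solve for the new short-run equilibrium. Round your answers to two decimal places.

P = 298.11, Y = 3815.95

This is a positive demand shock: AD shifts right.
New AD: Y = 6797 − 10P.
Set AD = SRAS: 6797 − 10P = 1133 + 9P, so 5664 = 19P and P = 298.11.
Substituting into AD, Y = 3815.95.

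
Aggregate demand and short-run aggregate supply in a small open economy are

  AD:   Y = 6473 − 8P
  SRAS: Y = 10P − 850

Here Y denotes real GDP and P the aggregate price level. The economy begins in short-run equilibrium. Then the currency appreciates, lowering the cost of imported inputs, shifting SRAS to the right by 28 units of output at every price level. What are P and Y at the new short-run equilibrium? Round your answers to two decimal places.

This is a positive supply shock: SRAS shifts right.
New SRAS: Y = 10P − 822.
Set AD = SRAS: 6473 − 8P = 10P − 822, so 7295 = 18P and P = 405.28.
Substituting into AD, Y = 3230.78.

P = 405.28, Y = 3230.78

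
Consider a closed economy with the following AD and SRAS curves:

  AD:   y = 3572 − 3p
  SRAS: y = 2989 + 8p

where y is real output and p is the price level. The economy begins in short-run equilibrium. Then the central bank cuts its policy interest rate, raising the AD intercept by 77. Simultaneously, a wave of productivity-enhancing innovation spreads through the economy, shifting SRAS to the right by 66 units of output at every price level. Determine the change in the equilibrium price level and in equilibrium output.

After both shocks: AD is y = 3649 − 3p and SRAS is y = 3055 + 8p.
Setting them equal: 594 = 11p, so p = 54.
y = 3649 − 3·54 = 3487.
Initially p = 53, y = 3413, so Δp = +1 and Δy = +74.

Δp = +1, Δy = +74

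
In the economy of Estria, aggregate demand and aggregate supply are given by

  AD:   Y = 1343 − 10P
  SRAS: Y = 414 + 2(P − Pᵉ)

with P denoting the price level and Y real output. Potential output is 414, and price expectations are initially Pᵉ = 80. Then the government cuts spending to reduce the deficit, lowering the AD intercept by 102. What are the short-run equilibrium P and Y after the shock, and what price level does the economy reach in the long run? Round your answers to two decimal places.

Short run: P = 82.25, Y = 418.50. Long run: P = 82.70.

AD shifts left: new AD is Y = 1241 − 10P. With Pᵉ = 80, SRAS is Y = 254 + 2P.
Short run: 1241 − 10P = 254 + 2P gives 987 = 12P, so P = 82.25 and Y = 1241 − 10P = 418.50.
Y = 418.50 is above potential 414; expectations adjust and SRAS shifts left until Y = 414.
Long run: on the new AD curve, 414 = 1241 − 10P gives P = 82.70.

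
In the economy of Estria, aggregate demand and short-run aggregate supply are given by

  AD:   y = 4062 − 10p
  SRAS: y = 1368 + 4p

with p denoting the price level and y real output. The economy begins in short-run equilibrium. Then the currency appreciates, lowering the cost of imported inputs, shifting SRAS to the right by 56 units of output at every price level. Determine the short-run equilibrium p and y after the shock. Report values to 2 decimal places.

This is a positive supply shock: SRAS shifts right.
New SRAS: y = 1424 + 4p.
Set AD = SRAS: 4062 − 10p = 1424 + 4p, so 2638 = 14p and p = 188.43.
Substituting into AD, y = 2177.71.

p = 188.43, y = 2177.71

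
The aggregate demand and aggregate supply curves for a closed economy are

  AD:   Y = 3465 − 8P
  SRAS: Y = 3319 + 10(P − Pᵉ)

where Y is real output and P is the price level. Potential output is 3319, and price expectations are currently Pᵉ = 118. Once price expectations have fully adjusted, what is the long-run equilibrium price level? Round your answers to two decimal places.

Short run: with Pᵉ = 118, SRAS is Y = 2139 + 10P. Setting AD = SRAS gives 1326 = 18P, so P = 73.67 and Y = 3465 − 8P = 2875.67.
Output 2875.67 is below potential 3319, so over time expected prices fall and SRAS shifts right until Y returns to 3319.
Long run: Y = 3319 on the AD curve gives 3319 = 3465 − 8P, so P = 18.25.

Long-run P = 18.25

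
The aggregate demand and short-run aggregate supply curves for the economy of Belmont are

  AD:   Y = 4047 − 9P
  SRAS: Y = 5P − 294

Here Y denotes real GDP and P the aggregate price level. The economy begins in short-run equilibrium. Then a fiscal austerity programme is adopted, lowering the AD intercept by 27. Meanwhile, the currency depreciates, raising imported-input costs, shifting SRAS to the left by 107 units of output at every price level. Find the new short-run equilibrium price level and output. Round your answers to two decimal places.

P = 315.79, Y = 1177.93

After both shocks: AD is Y = 4020 − 9P and SRAS is Y = 5P − 401.
Setting them equal: 4421 = 14P, so P = 315.79.
Substituting into AD, Y = 1177.93.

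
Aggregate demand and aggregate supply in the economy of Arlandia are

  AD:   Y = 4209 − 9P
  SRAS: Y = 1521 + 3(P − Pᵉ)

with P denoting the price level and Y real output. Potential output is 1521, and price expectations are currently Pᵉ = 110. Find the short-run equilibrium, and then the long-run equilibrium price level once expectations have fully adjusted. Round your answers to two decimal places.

Short run: with Pᵉ = 110, SRAS is Y = 1191 + 3P. Setting AD = SRAS gives 3018 = 12P, so P = 251.50 and Y = 4209 − 9P = 1945.50.
Output 1945.50 is above potential 1521, so over time expected prices rise and SRAS shifts left until Y returns to 1521.
Long run: Y = 1521 on the AD curve gives 1521 = 4209 − 9P, so P = 298.67.

Short run: P = 251.50, Y = 1945.50. Long run: P = 298.67.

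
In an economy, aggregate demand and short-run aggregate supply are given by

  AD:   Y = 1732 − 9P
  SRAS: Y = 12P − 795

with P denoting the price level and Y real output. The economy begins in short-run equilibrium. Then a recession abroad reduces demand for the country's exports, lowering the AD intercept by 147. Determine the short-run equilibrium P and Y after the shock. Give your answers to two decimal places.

P = 113.33, Y = 565.00

This is a negative demand shock: AD shifts left.
New AD: Y = 1585 − 9P.
Set AD = SRAS: 1585 − 9P = 12P − 795, so 2380 = 21P and P = 113.33.
Substituting into AD, Y = 565.00.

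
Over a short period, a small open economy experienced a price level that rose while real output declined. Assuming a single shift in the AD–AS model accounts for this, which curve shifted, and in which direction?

P rose and Y fell. An AD shift moves P and Y in the same direction; an SRAS shift moves them in opposite directions.
Here P and Y moved in opposite directions, so the SRAS curve shifted.
Since Y fell, SRAS shifted left.

SRAS shifted left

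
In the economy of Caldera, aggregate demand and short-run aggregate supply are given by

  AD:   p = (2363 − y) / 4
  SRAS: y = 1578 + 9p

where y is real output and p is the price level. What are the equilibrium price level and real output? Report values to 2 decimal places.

Rearrange AD to y = 2363 − 4p.
Set AD = SRAS: 2363 − 4p = 1578 + 9p, so 785 = 13p and p = 60.38.
Substituting into AD, y = 2363 − 4p = 2121.46.

p = 60.38, y = 2121.46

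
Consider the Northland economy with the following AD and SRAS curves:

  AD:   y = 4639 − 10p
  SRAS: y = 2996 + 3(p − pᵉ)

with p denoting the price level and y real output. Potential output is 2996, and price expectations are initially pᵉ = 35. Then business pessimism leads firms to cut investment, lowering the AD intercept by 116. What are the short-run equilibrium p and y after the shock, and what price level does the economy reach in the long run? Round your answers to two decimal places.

Short run: p = 125.54, y = 3267.62. Long run: p = 152.70.

AD shifts left: new AD is y = 4523 − 10p. With pᵉ = 35, SRAS is y = 2891 + 3p.
Short run: 4523 − 10p = 2891 + 3p gives 1632 = 13p, so p = 125.54 and y = 4523 − 10p = 3267.62.
y = 3267.62 is above potential 2996; expectations adjust and SRAS shifts left until y = 2996.
Long run: on the new AD curve, 2996 = 4523 − 10p gives p = 152.70.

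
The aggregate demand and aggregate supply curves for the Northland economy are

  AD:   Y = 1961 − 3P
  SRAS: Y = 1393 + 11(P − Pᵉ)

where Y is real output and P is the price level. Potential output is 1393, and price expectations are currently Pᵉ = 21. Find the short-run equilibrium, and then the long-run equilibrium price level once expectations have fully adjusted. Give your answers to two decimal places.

Short run: P = 57.07, Y = 1789.79. Long run: P = 189.33.

Short run: with Pᵉ = 21, SRAS is Y = 1162 + 11P. Setting AD = SRAS gives 799 = 14P, so P = 57.07 and Y = 1961 − 3P = 1789.79.
Output 1789.79 is above potential 1393, so over time expected prices rise and SRAS shifts left until Y returns to 1393.
Long run: Y = 1393 on the AD curve gives 1393 = 1961 − 3P, so P = 189.33.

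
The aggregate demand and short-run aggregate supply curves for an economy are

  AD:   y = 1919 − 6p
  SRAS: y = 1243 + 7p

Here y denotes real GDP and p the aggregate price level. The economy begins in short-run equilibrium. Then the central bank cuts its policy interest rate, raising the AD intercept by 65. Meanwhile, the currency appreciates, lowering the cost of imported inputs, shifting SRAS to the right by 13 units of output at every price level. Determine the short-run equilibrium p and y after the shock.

After both shocks: AD is y = 1984 − 6p and SRAS is y = 1256 + 7p.
Setting them equal: 728 = 13p, so p = 56.
y = 1984 − 6·56 = 1648.

p = 56, y = 1648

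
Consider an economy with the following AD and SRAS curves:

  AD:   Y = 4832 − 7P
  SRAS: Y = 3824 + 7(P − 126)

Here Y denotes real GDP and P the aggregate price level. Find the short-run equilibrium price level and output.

Write SRAS as Y = 3824 + 7P − 882 = 2942 + 7P.
Set AD = SRAS: 4832 − 7P = 2942 + 7P, so 1890 = 14P and P = 135.
Then Y = 4832 − 7·135 = 3887.

P = 135, Y = 3887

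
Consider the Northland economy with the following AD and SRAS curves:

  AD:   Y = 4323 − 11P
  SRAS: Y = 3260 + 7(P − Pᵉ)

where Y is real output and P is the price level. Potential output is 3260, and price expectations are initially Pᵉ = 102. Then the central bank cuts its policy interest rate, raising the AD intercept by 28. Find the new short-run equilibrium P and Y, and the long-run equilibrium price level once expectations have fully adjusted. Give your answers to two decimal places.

Short run: P = 100.28, Y = 3247.94. Long run: P = 99.18.

AD shifts right: new AD is Y = 4351 − 11P. With Pᵉ = 102, SRAS is Y = 2546 + 7P.
Short run: 4351 − 11P = 2546 + 7P gives 1805 = 18P, so P = 100.28 and Y = 4351 − 11P = 3247.94.
Y = 3247.94 is below potential 3260; expectations adjust and SRAS shifts right until Y = 3260.
Long run: on the new AD curve, 3260 = 4351 − 11P gives P = 99.18.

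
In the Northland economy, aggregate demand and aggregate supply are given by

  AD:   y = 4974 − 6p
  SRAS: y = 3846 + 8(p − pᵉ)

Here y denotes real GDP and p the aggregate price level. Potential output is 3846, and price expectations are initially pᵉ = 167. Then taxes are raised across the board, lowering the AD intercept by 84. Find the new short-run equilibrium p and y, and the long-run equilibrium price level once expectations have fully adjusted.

Short run: p = 170, y = 3870. Long run: p = 174.

AD shifts left: new AD is y = 4890 − 6p. With pᵉ = 167, SRAS is y = 2510 + 8p.
Short run: 4890 − 6p = 2510 + 8p gives 2380 = 14p, so p = 170 and y = 4890 − 6·170 = 3870.
y = 3870 is above potential 3846; expectations adjust and SRAS shifts left until y = 3846.
Long run: on the new AD curve, 3846 = 4890 − 6p gives p = 174.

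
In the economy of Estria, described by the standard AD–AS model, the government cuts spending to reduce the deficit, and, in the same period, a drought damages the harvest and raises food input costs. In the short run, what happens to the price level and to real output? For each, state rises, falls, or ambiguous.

Price level: ambiguous; output: falls

The first event is a negative demand shock: AD shifts left, which by itself pushes P down and Y down.
The second is an adverse supply shock: SRAS shifts left, which by itself pushes P up and Y down.
The two shocks push P in opposite directions, so the effect on P is ambiguous. Both shocks push Y down, so Y falls.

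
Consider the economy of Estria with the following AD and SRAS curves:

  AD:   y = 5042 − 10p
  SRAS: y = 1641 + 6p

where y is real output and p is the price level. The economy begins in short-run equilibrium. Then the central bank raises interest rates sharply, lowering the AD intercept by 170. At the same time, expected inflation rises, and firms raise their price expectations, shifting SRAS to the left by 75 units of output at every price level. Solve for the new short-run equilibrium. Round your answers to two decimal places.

After both shocks: AD is y = 4872 − 10p and SRAS is y = 1566 + 6p.
Setting them equal: 3306 = 16p, so p = 206.63.
Substituting into AD, y = 2805.75.

p = 206.63, y = 2805.75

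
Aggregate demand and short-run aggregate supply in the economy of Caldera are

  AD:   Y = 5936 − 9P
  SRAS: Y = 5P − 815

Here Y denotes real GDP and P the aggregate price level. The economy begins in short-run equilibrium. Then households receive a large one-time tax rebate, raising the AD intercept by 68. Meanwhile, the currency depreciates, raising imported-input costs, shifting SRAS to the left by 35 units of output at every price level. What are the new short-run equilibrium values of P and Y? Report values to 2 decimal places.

After both shocks: AD is Y = 6004 − 9P and SRAS is Y = 5P − 850.
Setting them equal: 6854 = 14P, so P = 489.57.
Substituting into AD, Y = 1597.86.

P = 489.57, Y = 1597.86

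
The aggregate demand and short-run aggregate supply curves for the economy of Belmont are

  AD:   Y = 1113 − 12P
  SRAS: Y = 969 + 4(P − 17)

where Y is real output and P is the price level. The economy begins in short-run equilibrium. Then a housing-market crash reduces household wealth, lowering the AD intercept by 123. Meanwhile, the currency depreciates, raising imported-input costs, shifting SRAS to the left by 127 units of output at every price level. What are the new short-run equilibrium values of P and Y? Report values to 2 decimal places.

P = 13.50, Y = 828.00

After both shocks: AD is Y = 990 − 12P and SRAS is Y = 774 + 4P.
Setting them equal: 216 = 16P, so P = 13.50.
Substituting into AD, Y = 828.00.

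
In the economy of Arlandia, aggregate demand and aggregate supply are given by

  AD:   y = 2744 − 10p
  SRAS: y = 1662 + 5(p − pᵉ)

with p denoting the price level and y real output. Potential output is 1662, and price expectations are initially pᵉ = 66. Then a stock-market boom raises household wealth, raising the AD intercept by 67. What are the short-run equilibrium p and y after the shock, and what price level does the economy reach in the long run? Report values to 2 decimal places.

Short run: p = 98.60, y = 1825.00. Long run: p = 114.90.

AD shifts right: new AD is y = 2811 − 10p. With pᵉ = 66, SRAS is y = 1332 + 5p.
Short run: 2811 − 10p = 1332 + 5p gives 1479 = 15p, so p = 98.60 and y = 2811 − 10p = 1825.00.
y = 1825.00 is above potential 1662; expectations adjust and SRAS shifts left until y = 1662.
Long run: on the new AD curve, 1662 = 2811 − 10p gives p = 114.90.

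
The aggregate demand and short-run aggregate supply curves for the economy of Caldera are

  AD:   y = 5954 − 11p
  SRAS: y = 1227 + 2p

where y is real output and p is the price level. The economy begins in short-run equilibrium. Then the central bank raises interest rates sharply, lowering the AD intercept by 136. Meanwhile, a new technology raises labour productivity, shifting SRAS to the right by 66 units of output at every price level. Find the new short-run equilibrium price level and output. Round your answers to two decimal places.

After both shocks: AD is y = 5818 − 11p and SRAS is y = 1293 + 2p.
Setting them equal: 4525 = 13p, so p = 348.08.
Substituting into AD, y = 1989.15.

p = 348.08, y = 1989.15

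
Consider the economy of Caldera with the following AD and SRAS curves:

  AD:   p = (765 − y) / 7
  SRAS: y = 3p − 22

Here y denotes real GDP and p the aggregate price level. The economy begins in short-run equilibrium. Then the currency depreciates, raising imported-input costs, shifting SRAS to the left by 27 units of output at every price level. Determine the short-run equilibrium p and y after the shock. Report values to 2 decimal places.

p = 81.40, y = 195.20

This is a negative supply shock: SRAS shifts left.
New SRAS: y = 3p − 49.
Set AD = SRAS: 765 − 7p = 3p − 49, so 814 = 10p and p = 81.40.
Substituting into AD, y = 195.20.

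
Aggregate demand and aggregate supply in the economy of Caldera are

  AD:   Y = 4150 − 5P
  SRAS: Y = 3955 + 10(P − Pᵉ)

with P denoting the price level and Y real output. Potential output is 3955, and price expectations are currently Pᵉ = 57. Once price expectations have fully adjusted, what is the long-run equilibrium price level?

Long-run P = 39

Short run: with Pᵉ = 57, SRAS is Y = 3385 + 10P. Setting AD = SRAS gives 765 = 15P, so P = 51 and Y = 4150 − 5·51 = 3895.
Output 3895 is below potential 3955, so over time expected prices fall and SRAS shifts right until Y returns to 3955.
Long run: Y = 3955 on the AD curve gives 3955 = 4150 − 5P, so P = 39.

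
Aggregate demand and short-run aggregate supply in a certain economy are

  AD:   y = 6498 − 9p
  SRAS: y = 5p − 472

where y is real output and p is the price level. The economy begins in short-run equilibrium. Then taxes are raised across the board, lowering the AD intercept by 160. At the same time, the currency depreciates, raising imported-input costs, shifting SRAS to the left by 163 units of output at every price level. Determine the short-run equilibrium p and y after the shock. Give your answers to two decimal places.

After both shocks: AD is y = 6338 − 9p and SRAS is y = 5p − 635.
Setting them equal: 6973 = 14p, so p = 498.07.
Substituting into AD, y = 1855.36.

p = 498.07, y = 1855.36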